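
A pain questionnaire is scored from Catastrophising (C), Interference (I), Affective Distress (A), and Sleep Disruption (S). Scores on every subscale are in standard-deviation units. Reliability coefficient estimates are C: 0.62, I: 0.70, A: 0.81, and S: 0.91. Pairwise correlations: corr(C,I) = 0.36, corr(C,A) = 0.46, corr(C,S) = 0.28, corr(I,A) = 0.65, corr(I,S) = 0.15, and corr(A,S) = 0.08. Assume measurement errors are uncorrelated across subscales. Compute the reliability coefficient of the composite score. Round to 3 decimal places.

Var(C+I+A+S) = 4 + 2·[0.36 + 0.46 + 0.28 + 0.65 + 0.15 + 0.08] = 4 + 3.96 = 7.96.
With uncorrelated errors the cross-covariances are all true-score covariance, so they carry over unchanged; only the diagonal terms shrink to ρᵢσᵢ².
True-score variance = [0.62 + 0.70 + 0.81 + 0.91] + 3.96 = 3.04 + 3.96 = 7.
Reliability = 7 / 7.96 = 0.879.

0.879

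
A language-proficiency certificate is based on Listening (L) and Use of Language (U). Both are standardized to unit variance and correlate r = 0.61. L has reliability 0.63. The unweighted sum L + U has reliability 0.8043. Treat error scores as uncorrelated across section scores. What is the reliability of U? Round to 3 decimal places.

Var(L+U) = 2 + 2·0.61 = 3.220.
True-score variance = ρ_L + ρ_U + 2·0.61, so 0.8043 = (0.63 + ρ_U + 1.22) / 3.220.
ρ_U = 0.8043·3.220 − 0.63 − 1.22 = 0.740.

0.740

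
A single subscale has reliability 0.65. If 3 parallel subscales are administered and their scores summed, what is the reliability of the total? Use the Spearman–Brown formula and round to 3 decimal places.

ρ_k = kρ / (1 + (k−1)ρ) = 3·0.65 / (1 + 2·0.65) = 1.950 / 2.300 = 0.848.

0.848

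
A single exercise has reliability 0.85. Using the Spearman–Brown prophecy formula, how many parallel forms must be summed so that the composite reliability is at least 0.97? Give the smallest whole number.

k ≥ ρ*(1−ρ₁)/(ρ₁(1−ρ*)) = 0.97·0.15 / (0.85·0.03) = 5.706.
Smallest integer k = 6.

6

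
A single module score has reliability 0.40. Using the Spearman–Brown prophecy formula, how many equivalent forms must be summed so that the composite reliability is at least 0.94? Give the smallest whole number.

24

k ≥ ρ*(1−ρ₁)/(ρ₁(1−ρ*)) = 0.94·0.60 / (0.40·0.06) = 23.500.
Smallest integer k = 24.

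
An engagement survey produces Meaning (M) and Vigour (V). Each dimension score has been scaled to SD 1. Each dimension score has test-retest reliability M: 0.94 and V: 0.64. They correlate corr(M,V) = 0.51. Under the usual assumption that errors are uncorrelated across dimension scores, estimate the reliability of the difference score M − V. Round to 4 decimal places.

0.5714

Var(M−V) = 1 + 1 − 2·0.51 = 2 − 1.02 = 0.98.
With uncorrelated errors the cross-covariances are all true-score covariance, so they carry over unchanged; only the diagonal terms shrink to ρᵢσᵢ².
True-score variance = [0.94 + 0.64] − 1.02 = 1.58 − 1.02 = 0.56.
Reliability = 0.56 / 0.98 = 0.5714.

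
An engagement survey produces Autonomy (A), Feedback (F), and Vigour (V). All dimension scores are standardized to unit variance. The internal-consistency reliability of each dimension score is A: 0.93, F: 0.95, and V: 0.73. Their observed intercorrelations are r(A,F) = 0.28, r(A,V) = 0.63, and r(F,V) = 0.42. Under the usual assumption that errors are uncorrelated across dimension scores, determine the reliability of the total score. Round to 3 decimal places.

Var(A+F+V) = 3 + 2·[0.28 + 0.63 + 0.42] = 3 + 2.66 = 5.66.
With uncorrelated errors the cross-covariances are all true-score covariance, so they carry over unchanged; only the diagonal terms shrink to ρᵢσᵢ².
True-score variance = [0.93 + 0.95 + 0.73] + 2.66 = 2.61 + 2.66 = 5.27.
Reliability = 5.27 / 5.66 = 0.931.

0.931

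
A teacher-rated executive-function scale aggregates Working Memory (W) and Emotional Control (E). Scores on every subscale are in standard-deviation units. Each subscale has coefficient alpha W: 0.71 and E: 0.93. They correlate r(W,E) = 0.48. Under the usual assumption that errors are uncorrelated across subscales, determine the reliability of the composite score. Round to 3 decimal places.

Var(W+E) = 2 + 2·[0.48] = 2 + 0.96 = 2.96.
Under uncorrelated errors the observed covariances equal the true-score covariances, so only the own-variance terms attenuate.
True-score variance = [0.71 + 0.93] + 0.96 = 1.64 + 0.96 = 2.6.
Reliability = 2.6 / 2.96 = 0.878.

0.878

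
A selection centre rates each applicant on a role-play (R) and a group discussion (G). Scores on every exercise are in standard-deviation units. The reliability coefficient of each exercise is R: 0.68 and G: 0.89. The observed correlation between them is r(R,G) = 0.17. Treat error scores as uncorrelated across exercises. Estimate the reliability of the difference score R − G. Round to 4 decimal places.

0.7410

Var(R−G) = 1 + 1 − 2·0.17 = 2 − 0.34 = 1.66.
With uncorrelated errors the cross-covariances are all true-score covariance, so they carry over unchanged; only the diagonal terms shrink to ρᵢσᵢ².
True-score variance = [0.68 + 0.89] − 0.34 = 1.57 − 0.34 = 1.23.
Reliability = 1.23 / 1.66 = 0.7410.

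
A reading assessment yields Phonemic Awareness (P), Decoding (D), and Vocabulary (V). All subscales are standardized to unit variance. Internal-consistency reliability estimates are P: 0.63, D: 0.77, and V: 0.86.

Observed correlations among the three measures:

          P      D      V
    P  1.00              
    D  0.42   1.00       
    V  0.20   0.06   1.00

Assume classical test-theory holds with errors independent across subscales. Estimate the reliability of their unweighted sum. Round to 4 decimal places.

0.8303

Var(P+D+V) = 3 + 2·[0.42 + 0.20 + 0.06] = 3 + 1.36 = 4.36.
Because errors are independent across components, Cov(Tᵢ,Tⱼ) = Cov(Xᵢ,Xⱼ); the off-diagonal part of the true-score variance is the same as above.
True-score variance = [0.63 + 0.77 + 0.86] + 1.36 = 2.26 + 1.36 = 3.62.
Reliability = 3.62 / 4.36 = 0.8303.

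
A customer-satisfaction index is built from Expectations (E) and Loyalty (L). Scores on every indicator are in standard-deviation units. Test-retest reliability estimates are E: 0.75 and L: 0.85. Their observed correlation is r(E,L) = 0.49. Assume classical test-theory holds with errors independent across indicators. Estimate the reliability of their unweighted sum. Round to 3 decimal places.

Var(E+L) = 2 + 2·[0.49] = 2 + 0.98 = 2.98.
With uncorrelated errors the cross-covariances are all true-score covariance, so they carry over unchanged; only the diagonal terms shrink to ρᵢσᵢ².
True-score variance = [0.75 + 0.85] + 0.98 = 1.6 + 0.98 = 2.58.
Reliability = 2.58 / 2.98 = 0.866.

0.866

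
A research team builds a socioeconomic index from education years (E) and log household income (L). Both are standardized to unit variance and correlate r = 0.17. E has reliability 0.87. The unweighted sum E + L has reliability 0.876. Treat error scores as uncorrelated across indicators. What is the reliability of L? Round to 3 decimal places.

Var(E+L) = 2 + 2·0.17 = 2.340.
True-score variance = ρ_E + ρ_L + 2·0.17, so 0.876 = (0.87 + ρ_L + 0.34) / 2.340.
ρ_L = 0.876·2.340 − 0.87 − 0.34 = 0.840.

0.840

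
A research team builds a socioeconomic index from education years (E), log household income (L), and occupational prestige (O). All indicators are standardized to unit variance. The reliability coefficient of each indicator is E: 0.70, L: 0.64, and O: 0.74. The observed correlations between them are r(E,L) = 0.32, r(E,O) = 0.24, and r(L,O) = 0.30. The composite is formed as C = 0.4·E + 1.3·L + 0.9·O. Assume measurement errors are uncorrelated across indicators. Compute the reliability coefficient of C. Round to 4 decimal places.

Var(C) = 0.4² + 1.3² + 0.9² + 2·[0.52·0.32 + 0.36·0.24 + 1.17·0.30] = 2.66 + 1.2076 = 3.8676.
Because errors are independent across components, Cov(Tᵢ,Tⱼ) = Cov(Xᵢ,Xⱼ); the off-diagonal part of the true-score variance is the same as above.
True-score variance = [0.4²·0.70 + 1.3²·0.64 + 0.9²·0.74] + 1.2076 = 1.793 + 1.2076 = 3.0006.
Reliability = 3.0006 / 3.8676 = 0.7758.

0.7758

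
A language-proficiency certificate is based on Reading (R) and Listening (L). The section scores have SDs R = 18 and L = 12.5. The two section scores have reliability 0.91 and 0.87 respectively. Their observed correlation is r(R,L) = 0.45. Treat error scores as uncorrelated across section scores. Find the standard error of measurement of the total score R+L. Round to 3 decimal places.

Var(total) = 480.25 + 202.5 = 682.75.
True-score variance = 430.778 + 202.5 = 633.278, so reliability = 0.9275.
Error variance = 682.75 − 633.278 = 49.4725; SEM = √49.4725 = 7.034.

7.034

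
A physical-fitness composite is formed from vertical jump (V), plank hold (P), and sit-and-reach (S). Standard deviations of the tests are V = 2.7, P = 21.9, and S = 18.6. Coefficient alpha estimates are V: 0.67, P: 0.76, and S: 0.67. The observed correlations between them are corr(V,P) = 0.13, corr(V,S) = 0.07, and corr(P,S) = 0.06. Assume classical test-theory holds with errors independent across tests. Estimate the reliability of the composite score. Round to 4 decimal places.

Var(V+P+S) = 2.7² + 21.9² + 18.6² + 2·[2.7·21.9·0.13 + 2.7·18.6·0.07 + 21.9·18.6·0.06] = 832.86 + 71.2854 = 904.145.
Because errors are independent across components, Cov(Tᵢ,Tⱼ) = Cov(Xᵢ,Xⱼ); the off-diagonal part of the true-score variance is the same as above.
True-score variance = [2.7²·0.67 + 21.9²·0.76 + 18.6²·0.67] + 71.2854 = 601.181 + 71.2854 = 672.466.
Reliability = 672.466 / 904.145 = 0.7438.

0.7438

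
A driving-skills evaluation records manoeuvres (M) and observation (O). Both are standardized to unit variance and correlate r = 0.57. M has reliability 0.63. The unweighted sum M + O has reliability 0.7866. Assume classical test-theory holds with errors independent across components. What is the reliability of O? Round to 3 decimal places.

0.700

Var(M+O) = 2 + 2·0.57 = 3.140.
True-score variance = ρ_M + ρ_O + 2·0.57, so 0.7866 = (0.63 + ρ_O + 1.14) / 3.140.
ρ_O = 0.7866·3.140 − 0.63 − 1.14 = 0.700.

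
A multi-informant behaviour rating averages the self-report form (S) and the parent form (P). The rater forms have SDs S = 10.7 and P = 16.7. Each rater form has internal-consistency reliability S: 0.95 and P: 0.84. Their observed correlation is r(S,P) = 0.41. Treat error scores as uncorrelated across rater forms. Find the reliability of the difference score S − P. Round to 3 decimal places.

0.796

Var(S−P) = 10.7² + 16.7² − 2·10.7·16.7·0.41 = 393.38 − 146.526 = 246.854.
Under uncorrelated errors the observed covariances equal the true-score covariances, so only the own-variance terms attenuate.
True-score variance = [10.7²·0.95 + 16.7²·0.84] − 146.526 = 343.033 − 146.526 = 196.507.
Reliability = 196.507 / 246.854 = 0.796.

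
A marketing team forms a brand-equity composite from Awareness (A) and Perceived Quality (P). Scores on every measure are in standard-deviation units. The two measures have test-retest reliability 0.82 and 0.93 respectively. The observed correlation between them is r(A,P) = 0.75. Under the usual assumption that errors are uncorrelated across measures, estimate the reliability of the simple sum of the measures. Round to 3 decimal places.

0.929

Var(A+P) = 2 + 2·[0.75] = 2 + 1.5 = 3.5.
With uncorrelated errors the cross-covariances are all true-score covariance, so they carry over unchanged; only the diagonal terms shrink to ρᵢσᵢ².
True-score variance = [0.82 + 0.93] + 1.5 = 1.75 + 1.5 = 3.25.
Reliability = 3.25 / 3.5 = 0.929.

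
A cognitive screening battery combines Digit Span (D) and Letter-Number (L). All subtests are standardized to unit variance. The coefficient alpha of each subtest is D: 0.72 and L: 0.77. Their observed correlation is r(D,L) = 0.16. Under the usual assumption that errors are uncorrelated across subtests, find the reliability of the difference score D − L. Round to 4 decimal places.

Var(D−L) = 1 + 1 − 2·0.16 = 2 − 0.32 = 1.68.
Under uncorrelated errors the observed covariances equal the true-score covariances, so only the own-variance terms attenuate.
True-score variance = [0.72 + 0.77] − 0.32 = 1.49 − 0.32 = 1.17.
Reliability = 1.17 / 1.68 = 0.6964.

0.6964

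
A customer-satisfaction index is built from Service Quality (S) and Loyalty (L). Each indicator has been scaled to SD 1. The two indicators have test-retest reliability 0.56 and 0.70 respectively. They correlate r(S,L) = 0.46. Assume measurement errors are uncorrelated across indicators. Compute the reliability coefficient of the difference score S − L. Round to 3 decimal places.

0.315

Var(S−L) = 1 + 1 − 2·0.46 = 2 − 0.92 = 1.08.
With uncorrelated errors the cross-covariances are all true-score covariance, so they carry over unchanged; only the diagonal terms shrink to ρᵢσᵢ².
True-score variance = [0.56 + 0.70] − 0.92 = 1.26 − 0.92 = 0.34.
Reliability = 0.34 / 1.08 = 0.315.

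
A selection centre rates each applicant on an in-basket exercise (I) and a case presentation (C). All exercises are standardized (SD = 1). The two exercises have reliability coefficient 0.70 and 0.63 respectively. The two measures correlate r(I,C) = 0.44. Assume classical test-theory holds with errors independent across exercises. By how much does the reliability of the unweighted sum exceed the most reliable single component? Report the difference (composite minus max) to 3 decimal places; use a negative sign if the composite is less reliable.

0.067

Var(sum) = 2 + 0.88 = 2.88; true-score variance = 1.33 + 0.88 = 2.21; composite reliability = 0.7674.
Max component reliability = 0.7000.
Difference = 0.7674 − 0.7000 = 0.067.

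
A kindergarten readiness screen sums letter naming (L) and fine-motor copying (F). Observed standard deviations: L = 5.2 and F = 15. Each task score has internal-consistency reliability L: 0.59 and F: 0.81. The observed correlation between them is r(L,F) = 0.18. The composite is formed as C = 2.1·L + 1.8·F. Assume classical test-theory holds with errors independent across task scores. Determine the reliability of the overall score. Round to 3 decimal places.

0.804

Var(C) = 2.1²·5.2² + 1.8²·15² + 2·[3.78·5.2·15·0.18] = 848.246 + 106.142 = 954.389.
With uncorrelated errors the cross-covariances are all true-score covariance, so they carry over unchanged; only the diagonal terms shrink to ρᵢσᵢ².
True-score variance = [2.1²·5.2²·0.59 + 1.8²·15²·0.81] + 106.142 = 660.845 + 106.142 = 766.988.
Reliability = 766.988 / 954.389 = 0.804.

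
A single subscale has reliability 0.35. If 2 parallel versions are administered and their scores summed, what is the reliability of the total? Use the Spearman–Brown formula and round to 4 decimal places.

ρ_k = kρ / (1 + (k−1)ρ) = 2·0.35 / (1 + 1·0.35) = 0.700 / 1.350 = 0.5185.

0.5185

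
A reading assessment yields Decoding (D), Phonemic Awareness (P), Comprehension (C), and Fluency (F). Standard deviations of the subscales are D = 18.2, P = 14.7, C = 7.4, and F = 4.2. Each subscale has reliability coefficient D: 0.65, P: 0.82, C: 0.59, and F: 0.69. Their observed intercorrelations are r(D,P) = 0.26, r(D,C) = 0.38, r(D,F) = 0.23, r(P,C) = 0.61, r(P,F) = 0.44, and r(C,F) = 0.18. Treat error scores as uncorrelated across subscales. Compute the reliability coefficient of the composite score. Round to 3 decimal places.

Var(D+P+C+F) = 18.2² + 14.7² + 7.4² + 4.2² + 2·[18.2·14.7·0.26 + 18.2·7.4·0.38 + 18.2·4.2·0.23 + 14.7·7.4·0.61 + 14.7·4.2·0.44 + 7.4·4.2·0.18] = 619.73 + 474.872 = 1094.6.
Under uncorrelated errors the observed covariances equal the true-score covariances, so only the own-variance terms attenuate.
True-score variance = [18.2²·0.65 + 14.7²·0.82 + 7.4²·0.59 + 4.2²·0.69] + 474.872 = 436.98 + 474.872 = 911.851.
Reliability = 911.851 / 1094.6 = 0.833.

0.833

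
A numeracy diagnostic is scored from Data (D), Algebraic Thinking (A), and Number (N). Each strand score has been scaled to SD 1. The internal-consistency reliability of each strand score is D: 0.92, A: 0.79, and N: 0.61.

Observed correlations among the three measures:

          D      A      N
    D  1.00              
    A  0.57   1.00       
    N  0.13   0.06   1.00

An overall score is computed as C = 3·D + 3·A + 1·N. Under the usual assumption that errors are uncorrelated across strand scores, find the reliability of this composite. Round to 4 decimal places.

0.9013

Var(C) = 3² + 3² + 1 + 2·[9·0.57 + 3·0.13 + 3·0.06] = 19 + 11.4 = 30.4.
Because errors are independent across components, Cov(Tᵢ,Tⱼ) = Cov(Xᵢ,Xⱼ); the off-diagonal part of the true-score variance is the same as above.
True-score variance = [3²·0.92 + 3²·0.79 + 0.61] + 11.4 = 16 + 11.4 = 27.4.
Reliability = 27.4 / 30.4 = 0.9013.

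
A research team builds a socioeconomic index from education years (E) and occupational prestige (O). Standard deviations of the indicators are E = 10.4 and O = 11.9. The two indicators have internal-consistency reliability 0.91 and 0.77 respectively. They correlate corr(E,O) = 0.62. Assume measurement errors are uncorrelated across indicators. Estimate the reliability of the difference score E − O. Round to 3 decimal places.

0.561

Var(E−O) = 10.4² + 11.9² − 2·10.4·11.9·0.62 = 249.77 − 153.462 = 96.3076.
Because errors are independent across components, Cov(Tᵢ,Tⱼ) = Cov(Xᵢ,Xⱼ); the off-diagonal part of the true-score variance is the same as above.
True-score variance = [10.4²·0.91 + 11.9²·0.77] − 153.462 = 207.465 − 153.462 = 54.0029.
Reliability = 54.0029 / 96.3076 = 0.561.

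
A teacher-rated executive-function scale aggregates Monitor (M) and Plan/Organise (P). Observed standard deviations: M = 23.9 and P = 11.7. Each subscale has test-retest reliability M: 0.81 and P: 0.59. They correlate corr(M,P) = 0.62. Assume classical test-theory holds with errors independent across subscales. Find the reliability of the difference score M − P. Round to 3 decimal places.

0.544

Var(M−P) = 23.9² + 11.7² − 2·23.9·11.7·0.62 = 708.1 − 346.741 = 361.359.
Under uncorrelated errors the observed covariances equal the true-score covariances, so only the own-variance terms attenuate.
True-score variance = [23.9²·0.81 + 11.7²·0.59] − 346.741 = 543.445 − 346.741 = 196.704.
Reliability = 196.704 / 361.359 = 0.544.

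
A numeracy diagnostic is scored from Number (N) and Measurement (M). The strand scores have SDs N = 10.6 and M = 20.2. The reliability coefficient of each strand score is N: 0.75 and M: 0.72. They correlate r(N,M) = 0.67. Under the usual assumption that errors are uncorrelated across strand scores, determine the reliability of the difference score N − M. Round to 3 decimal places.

0.390

Var(N−M) = 10.6² + 20.2² − 2·10.6·20.2·0.67 = 520.4 − 286.921 = 233.479.
With uncorrelated errors the cross-covariances are all true-score covariance, so they carry over unchanged; only the diagonal terms shrink to ρᵢσᵢ².
True-score variance = [10.6²·0.75 + 20.2²·0.72] − 286.921 = 378.059 − 286.921 = 91.138.
Reliability = 91.138 / 233.479 = 0.390.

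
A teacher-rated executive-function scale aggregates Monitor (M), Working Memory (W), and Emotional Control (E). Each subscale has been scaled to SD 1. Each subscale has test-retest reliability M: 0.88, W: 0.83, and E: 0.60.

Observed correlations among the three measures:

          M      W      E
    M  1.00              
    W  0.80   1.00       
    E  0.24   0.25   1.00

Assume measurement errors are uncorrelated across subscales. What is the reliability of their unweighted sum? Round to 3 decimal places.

0.876

Var(M+W+E) = 3 + 2·[0.80 + 0.24 + 0.25] = 3 + 2.58 = 5.58.
With uncorrelated errors the cross-covariances are all true-score covariance, so they carry over unchanged; only the diagonal terms shrink to ρᵢσᵢ².
True-score variance = [0.88 + 0.83 + 0.60] + 2.58 = 2.31 + 2.58 = 4.89.
Reliability = 4.89 / 5.58 = 0.876.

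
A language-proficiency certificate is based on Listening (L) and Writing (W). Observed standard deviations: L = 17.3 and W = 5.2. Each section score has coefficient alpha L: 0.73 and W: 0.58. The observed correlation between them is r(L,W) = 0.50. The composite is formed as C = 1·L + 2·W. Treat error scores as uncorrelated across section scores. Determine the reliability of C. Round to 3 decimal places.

Var(C) = 17.3² + 2²·5.2² + 2·[2·17.3·5.2·0.50] = 407.45 + 179.92 = 587.37.
Because errors are independent across components, Cov(Tᵢ,Tⱼ) = Cov(Xᵢ,Xⱼ); the off-diagonal part of the true-score variance is the same as above.
True-score variance = [17.3²·0.73 + 2²·5.2²·0.58] + 179.92 = 281.215 + 179.92 = 461.135.
Reliability = 461.135 / 587.37 = 0.785.

0.785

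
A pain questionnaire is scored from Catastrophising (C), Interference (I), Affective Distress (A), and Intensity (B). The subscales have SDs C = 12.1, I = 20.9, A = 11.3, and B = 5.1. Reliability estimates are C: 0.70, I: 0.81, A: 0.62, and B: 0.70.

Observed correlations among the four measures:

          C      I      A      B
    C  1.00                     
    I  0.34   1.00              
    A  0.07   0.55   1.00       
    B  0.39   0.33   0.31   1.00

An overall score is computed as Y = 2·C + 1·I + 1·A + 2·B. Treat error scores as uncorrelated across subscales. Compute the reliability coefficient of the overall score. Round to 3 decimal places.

0.853

Var(Y) = 2²·12.1² + 20.9² + 11.3² + 2²·5.1² + 2·[2·12.1·20.9·0.34 + 2·12.1·11.3·0.07 + 4·12.1·5.1·0.39 + 20.9·11.3·0.55 + 2·20.9·5.1·0.33 + 2·11.3·5.1·0.31] = 1254.18 + 1046.7 = 2300.88.
With uncorrelated errors the cross-covariances are all true-score covariance, so they carry over unchanged; only the diagonal terms shrink to ρᵢσᵢ².
True-score variance = [2²·12.1²·0.70 + 20.9²·0.81 + 11.3²·0.62 + 2²·5.1²·0.70] + 1046.7 = 915.76 + 1046.7 = 1962.46.
Reliability = 1962.46 / 2300.88 = 0.853.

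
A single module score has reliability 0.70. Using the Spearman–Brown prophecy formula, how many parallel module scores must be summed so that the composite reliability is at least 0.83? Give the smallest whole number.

k ≥ ρ*(1−ρ₁)/(ρ₁(1−ρ*)) = 0.83·0.30 / (0.70·0.17) = 2.092.
Smallest integer k = 3.

3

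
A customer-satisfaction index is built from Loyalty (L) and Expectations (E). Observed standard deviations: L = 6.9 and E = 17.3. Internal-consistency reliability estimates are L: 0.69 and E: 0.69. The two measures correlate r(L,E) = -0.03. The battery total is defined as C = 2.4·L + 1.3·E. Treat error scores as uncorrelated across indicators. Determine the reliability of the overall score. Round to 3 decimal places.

0.681

Var(C) = 2.4²·6.9² + 1.3²·17.3² + 2·[3.12·6.9·17.3·(-0.03)] = 780.034 − 22.3461 = 757.688.
With uncorrelated errors the cross-covariances are all true-score covariance, so they carry over unchanged; only the diagonal terms shrink to ρᵢσᵢ².
True-score variance = [2.4²·6.9²·0.69 + 1.3²·17.3²·0.69] − 22.3461 = 538.223 − 22.3461 = 515.877.
Reliability = 515.877 / 757.688 = 0.681.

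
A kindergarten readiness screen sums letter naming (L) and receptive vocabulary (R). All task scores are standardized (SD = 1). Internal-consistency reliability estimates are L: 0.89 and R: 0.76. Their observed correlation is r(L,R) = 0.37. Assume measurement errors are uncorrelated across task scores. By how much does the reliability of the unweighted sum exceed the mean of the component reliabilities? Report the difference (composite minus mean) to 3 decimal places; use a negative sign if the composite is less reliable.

0.047

Var(sum) = 2 + 0.74 = 2.74; true-score variance = 1.65 + 0.74 = 2.39; composite reliability = 0.8723.
Mean component reliability = 0.8250.
Difference = 0.8723 − 0.8250 = 0.047.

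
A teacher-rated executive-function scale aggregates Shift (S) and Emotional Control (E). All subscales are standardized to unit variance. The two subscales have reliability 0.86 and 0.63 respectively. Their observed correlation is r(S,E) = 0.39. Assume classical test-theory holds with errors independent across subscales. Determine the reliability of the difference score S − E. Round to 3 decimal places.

0.582

Var(S−E) = 1 + 1 − 2·0.39 = 2 − 0.78 = 1.22.
Under uncorrelated errors the observed covariances equal the true-score covariances, so only the own-variance terms attenuate.
True-score variance = [0.86 + 0.63] − 0.78 = 1.49 − 0.78 = 0.71.
Reliability = 0.71 / 1.22 = 0.582.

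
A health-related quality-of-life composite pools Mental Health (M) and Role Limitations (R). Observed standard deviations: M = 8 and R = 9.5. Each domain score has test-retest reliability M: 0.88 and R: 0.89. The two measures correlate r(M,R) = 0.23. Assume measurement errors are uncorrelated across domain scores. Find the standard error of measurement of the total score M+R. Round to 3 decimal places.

Var(total) = 154.25 + 34.96 = 189.21.
True-score variance = 136.643 + 34.96 = 171.603, so reliability = 0.9069.
Error variance = 189.21 − 171.603 = 17.6075; SEM = √17.6075 = 4.196.

4.196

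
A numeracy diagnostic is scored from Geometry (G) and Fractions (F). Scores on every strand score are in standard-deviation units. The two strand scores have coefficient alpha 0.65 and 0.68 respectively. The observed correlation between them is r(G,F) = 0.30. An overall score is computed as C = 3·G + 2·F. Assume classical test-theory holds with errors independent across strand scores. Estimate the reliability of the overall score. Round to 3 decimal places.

0.733

Var(C) = 3² + 2² + 2·[6·0.30] = 13 + 3.6 = 16.6.
Under uncorrelated errors the observed covariances equal the true-score covariances, so only the own-variance terms attenuate.
True-score variance = [3²·0.65 + 2²·0.68] + 3.6 = 8.57 + 3.6 = 12.17.
Reliability = 12.17 / 16.6 = 0.733.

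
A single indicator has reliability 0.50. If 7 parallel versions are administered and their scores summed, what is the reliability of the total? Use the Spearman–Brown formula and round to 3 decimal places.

0.875

ρ_k = kρ / (1 + (k−1)ρ) = 7·0.50 / (1 + 6·0.50) = 3.500 / 4.000 = 0.875.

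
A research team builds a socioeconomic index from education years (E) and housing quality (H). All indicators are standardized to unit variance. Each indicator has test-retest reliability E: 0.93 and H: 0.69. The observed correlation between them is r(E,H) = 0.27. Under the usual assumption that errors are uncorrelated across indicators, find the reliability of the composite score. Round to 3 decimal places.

Var(E+H) = 2 + 2·[0.27] = 2 + 0.54 = 2.54.
Under uncorrelated errors the observed covariances equal the true-score covariances, so only the own-variance terms attenuate.
True-score variance = [0.93 + 0.69] + 0.54 = 1.62 + 0.54 = 2.16.
Reliability = 2.16 / 2.54 = 0.850.

0.850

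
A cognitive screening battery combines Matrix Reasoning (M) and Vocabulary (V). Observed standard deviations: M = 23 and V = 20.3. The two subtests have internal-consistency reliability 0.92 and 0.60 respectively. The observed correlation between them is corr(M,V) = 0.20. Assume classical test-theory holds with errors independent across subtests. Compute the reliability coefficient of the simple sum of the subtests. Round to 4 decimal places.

0.8163

Var(M+V) = 23² + 20.3² + 2·[23·20.3·0.20] = 941.09 + 186.76 = 1127.85.
Because errors are independent across components, Cov(Tᵢ,Tⱼ) = Cov(Xᵢ,Xⱼ); the off-diagonal part of the true-score variance is the same as above.
True-score variance = [23²·0.92 + 20.3²·0.60] + 186.76 = 733.934 + 186.76 = 920.694.
Reliability = 920.694 / 1127.85 = 0.8163.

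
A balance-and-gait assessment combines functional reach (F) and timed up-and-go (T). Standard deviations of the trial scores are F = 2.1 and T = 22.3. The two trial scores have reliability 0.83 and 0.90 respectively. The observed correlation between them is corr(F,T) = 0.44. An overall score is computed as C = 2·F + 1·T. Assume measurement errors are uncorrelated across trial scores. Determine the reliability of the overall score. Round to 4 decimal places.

Var(C) = 2²·2.1² + 22.3² + 2·[2·2.1·22.3·0.44] = 514.93 + 82.4208 = 597.351.
Under uncorrelated errors the observed covariances equal the true-score covariances, so only the own-variance terms attenuate.
True-score variance = [2²·2.1²·0.83 + 22.3²·0.90] + 82.4208 = 462.202 + 82.4208 = 544.623.
Reliability = 544.623 / 597.351 = 0.9117.

0.9117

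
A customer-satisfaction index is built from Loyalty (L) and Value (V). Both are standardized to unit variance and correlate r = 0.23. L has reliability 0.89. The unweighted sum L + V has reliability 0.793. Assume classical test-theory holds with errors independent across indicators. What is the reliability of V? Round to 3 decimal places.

Var(L+V) = 2 + 2·0.23 = 2.460.
True-score variance = ρ_L + ρ_V + 2·0.23, so 0.793 = (0.89 + ρ_V + 0.46) / 2.460.
ρ_V = 0.793·2.460 − 0.89 − 0.46 = 0.601.

0.601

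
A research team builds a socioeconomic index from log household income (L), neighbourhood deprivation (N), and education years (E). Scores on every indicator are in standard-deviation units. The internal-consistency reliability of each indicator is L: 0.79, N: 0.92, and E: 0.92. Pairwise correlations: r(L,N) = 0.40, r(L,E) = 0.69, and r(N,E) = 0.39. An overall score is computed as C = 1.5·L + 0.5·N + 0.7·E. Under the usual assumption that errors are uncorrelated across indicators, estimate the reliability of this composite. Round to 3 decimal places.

0.900

Var(C) = 1.5² + 0.5² + 0.7² + 2·[0.75·0.40 + 1.05·0.69 + 0.35·0.39] = 2.99 + 2.322 = 5.312.
Under uncorrelated errors the observed covariances equal the true-score covariances, so only the own-variance terms attenuate.
True-score variance = [1.5²·0.79 + 0.5²·0.92 + 0.7²·0.92] + 2.322 = 2.4583 + 2.322 = 4.7803.
Reliability = 4.7803 / 5.312 = 0.900.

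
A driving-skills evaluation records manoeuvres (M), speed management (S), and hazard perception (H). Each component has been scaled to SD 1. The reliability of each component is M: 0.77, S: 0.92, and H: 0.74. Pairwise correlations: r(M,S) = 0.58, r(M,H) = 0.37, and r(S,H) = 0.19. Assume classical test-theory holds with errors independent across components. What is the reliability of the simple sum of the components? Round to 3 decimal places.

0.892

Var(M+S+H) = 3 + 2·[0.58 + 0.37 + 0.19] = 3 + 2.28 = 5.28.
With uncorrelated errors the cross-covariances are all true-score covariance, so they carry over unchanged; only the diagonal terms shrink to ρᵢσᵢ².
True-score variance = [0.77 + 0.92 + 0.74] + 2.28 = 2.43 + 2.28 = 4.71.
Reliability = 4.71 / 5.28 = 0.892.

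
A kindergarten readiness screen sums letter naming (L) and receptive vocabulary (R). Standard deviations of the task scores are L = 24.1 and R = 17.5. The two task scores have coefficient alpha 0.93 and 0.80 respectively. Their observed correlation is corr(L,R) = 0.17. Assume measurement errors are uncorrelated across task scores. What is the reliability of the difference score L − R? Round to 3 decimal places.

Var(L−R) = 24.1² + 17.5² − 2·24.1·17.5·0.17 = 887.06 − 143.395 = 743.665.
Because errors are independent across components, Cov(Tᵢ,Tⱼ) = Cov(Xᵢ,Xⱼ); the off-diagonal part of the true-score variance is the same as above.
True-score variance = [24.1²·0.93 + 17.5²·0.80] − 143.395 = 785.153 − 143.395 = 641.758.
Reliability = 641.758 / 743.665 = 0.863.

0.863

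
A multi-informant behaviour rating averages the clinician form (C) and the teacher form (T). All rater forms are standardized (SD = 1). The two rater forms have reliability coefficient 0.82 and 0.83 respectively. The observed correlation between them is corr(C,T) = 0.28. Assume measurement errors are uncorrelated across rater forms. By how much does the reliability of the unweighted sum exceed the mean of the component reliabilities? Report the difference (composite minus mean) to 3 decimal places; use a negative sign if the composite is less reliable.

Var(sum) = 2 + 0.56 = 2.56; true-score variance = 1.65 + 0.56 = 2.21; composite reliability = 0.8633.
Mean component reliability = 0.8250.
Difference = 0.8633 − 0.8250 = 0.038.

0.038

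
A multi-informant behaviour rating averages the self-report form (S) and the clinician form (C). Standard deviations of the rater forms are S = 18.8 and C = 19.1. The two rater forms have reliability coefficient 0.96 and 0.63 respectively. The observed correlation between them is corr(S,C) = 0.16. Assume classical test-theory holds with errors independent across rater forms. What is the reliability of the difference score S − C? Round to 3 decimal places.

0.753

Var(S−C) = 18.8² + 19.1² − 2·18.8·19.1·0.16 = 718.25 − 114.906 = 603.344.
Because errors are independent across components, Cov(Tᵢ,Tⱼ) = Cov(Xᵢ,Xⱼ); the off-diagonal part of the true-score variance is the same as above.
True-score variance = [18.8²·0.96 + 19.1²·0.63] − 114.906 = 569.133 − 114.906 = 454.227.
Reliability = 454.227 / 603.344 = 0.753.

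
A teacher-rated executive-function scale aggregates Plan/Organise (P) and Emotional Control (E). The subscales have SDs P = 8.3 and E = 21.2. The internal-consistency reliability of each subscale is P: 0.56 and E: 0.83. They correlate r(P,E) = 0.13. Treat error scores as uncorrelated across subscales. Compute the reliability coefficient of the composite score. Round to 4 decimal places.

Var(P+E) = 8.3² + 21.2² + 2·[8.3·21.2·0.13] = 518.33 + 45.7496 = 564.08.
With uncorrelated errors the cross-covariances are all true-score covariance, so they carry over unchanged; only the diagonal terms shrink to ρᵢσᵢ².
True-score variance = [8.3²·0.56 + 21.2²·0.83] + 45.7496 = 411.614 + 45.7496 = 457.363.
Reliability = 457.363 / 564.08 = 0.8108.

0.8108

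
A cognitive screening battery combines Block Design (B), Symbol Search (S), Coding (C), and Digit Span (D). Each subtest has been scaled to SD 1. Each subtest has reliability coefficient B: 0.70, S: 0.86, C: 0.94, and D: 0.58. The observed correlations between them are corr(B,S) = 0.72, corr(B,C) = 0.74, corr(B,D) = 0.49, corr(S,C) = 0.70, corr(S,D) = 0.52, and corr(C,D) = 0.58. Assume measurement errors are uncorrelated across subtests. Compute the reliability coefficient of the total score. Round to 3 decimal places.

0.920

Var(B+S+C+D) = 4 + 2·[0.72 + 0.74 + 0.49 + 0.70 + 0.52 + 0.58] = 4 + 7.5 = 11.5.
Because errors are independent across components, Cov(Tᵢ,Tⱼ) = Cov(Xᵢ,Xⱼ); the off-diagonal part of the true-score variance is the same as above.
True-score variance = [0.70 + 0.86 + 0.94 + 0.58] + 7.5 = 3.08 + 7.5 = 10.58.
Reliability = 10.58 / 11.5 = 0.920.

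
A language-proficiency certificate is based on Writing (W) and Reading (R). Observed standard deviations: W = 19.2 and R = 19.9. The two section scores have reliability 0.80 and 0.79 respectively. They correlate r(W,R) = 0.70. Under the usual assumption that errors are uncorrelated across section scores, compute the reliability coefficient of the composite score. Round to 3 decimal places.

0.879

Var(W+R) = 19.2² + 19.9² + 2·[19.2·19.9·0.70] = 764.65 + 534.912 = 1299.56.
With uncorrelated errors the cross-covariances are all true-score covariance, so they carry over unchanged; only the diagonal terms shrink to ρᵢσᵢ².
True-score variance = [19.2²·0.80 + 19.9²·0.79] + 534.912 = 607.76 + 534.912 = 1142.67.
Reliability = 1142.67 / 1299.56 = 0.879.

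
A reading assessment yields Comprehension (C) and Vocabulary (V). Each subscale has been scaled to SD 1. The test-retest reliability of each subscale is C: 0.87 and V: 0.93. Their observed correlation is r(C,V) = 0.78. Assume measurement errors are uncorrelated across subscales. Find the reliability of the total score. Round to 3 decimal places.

Var(C+V) = 2 + 2·[0.78] = 2 + 1.56 = 3.56.
Under uncorrelated errors the observed covariances equal the true-score covariances, so only the own-variance terms attenuate.
True-score variance = [0.87 + 0.93] + 1.56 = 1.8 + 1.56 = 3.36.
Reliability = 3.36 / 3.56 = 0.944.

0.944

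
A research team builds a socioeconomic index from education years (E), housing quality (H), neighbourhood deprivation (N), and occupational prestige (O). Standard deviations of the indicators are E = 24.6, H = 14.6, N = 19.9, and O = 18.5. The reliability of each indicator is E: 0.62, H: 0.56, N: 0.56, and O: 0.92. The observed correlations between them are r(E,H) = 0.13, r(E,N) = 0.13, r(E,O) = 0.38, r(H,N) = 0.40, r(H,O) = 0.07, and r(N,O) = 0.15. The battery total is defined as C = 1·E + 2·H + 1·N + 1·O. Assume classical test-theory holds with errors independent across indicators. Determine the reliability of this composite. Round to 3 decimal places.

Var(C) = 24.6² + 2²·14.6² + 19.9² + 18.5² + 2·[2·24.6·14.6·0.13 + 24.6·19.9·0.13 + 24.6·18.5·0.38 + 2·14.6·19.9·0.40 + 2·14.6·18.5·0.07 + 19.9·18.5·0.15] = 2196.06 + 1310.86 = 3506.92.
Under uncorrelated errors the observed covariances equal the true-score covariances, so only the own-variance terms attenuate.
True-score variance = [24.6²·0.62 + 2²·14.6²·0.56 + 19.9²·0.56 + 18.5²·0.92] + 1310.86 = 1389.31 + 1310.86 = 2700.17.
Reliability = 2700.17 / 3506.92 = 0.770.

0.770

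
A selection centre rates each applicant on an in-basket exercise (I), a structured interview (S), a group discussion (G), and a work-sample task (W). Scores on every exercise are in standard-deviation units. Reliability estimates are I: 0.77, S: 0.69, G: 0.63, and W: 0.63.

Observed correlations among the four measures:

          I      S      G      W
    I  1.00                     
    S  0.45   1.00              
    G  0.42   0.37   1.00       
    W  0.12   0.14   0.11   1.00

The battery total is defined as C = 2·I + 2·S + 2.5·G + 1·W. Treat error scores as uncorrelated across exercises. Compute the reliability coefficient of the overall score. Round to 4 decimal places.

0.8291

Var(C) = 2² + 2² + 2.5² + 1 + 2·[4·0.45 + 5·0.42 + 2·0.12 + 5·0.37 + 2·0.14 + 2.5·0.11] = 15.25 + 13.09 = 28.34.
Under uncorrelated errors the observed covariances equal the true-score covariances, so only the own-variance terms attenuate.
True-score variance = [2²·0.77 + 2²·0.69 + 2.5²·0.63 + 0.63] + 13.09 = 10.4075 + 13.09 = 23.4975.
Reliability = 23.4975 / 28.34 = 0.8291.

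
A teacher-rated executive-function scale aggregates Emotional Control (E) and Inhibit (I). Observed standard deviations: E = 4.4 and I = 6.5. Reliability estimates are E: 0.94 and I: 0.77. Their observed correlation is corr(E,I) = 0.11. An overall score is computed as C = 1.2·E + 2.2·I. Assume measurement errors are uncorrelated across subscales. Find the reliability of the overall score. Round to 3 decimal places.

Var(C) = 1.2²·4.4² + 2.2²·6.5² + 2·[2.64·4.4·6.5·0.11] = 232.368 + 16.6109 = 248.979.
Because errors are independent across components, Cov(Tᵢ,Tⱼ) = Cov(Xᵢ,Xⱼ); the off-diagonal part of the true-score variance is the same as above.
True-score variance = [1.2²·4.4²·0.94 + 2.2²·6.5²·0.77] + 16.6109 = 183.663 + 16.6109 = 200.274.
Reliability = 200.274 / 248.979 = 0.804.

0.804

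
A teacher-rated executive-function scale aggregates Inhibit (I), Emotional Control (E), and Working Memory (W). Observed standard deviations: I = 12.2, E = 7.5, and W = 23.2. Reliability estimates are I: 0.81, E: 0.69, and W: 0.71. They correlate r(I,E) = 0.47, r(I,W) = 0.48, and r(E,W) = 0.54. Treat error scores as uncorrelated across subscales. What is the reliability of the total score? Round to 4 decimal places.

0.8434

Var(I+E+W) = 12.2² + 7.5² + 23.2² + 2·[12.2·7.5·0.47 + 12.2·23.2·0.48 + 7.5·23.2·0.54] = 743.33 + 545.648 = 1288.98.
Because errors are independent across components, Cov(Tᵢ,Tⱼ) = Cov(Xᵢ,Xⱼ); the off-diagonal part of the true-score variance is the same as above.
True-score variance = [12.2²·0.81 + 7.5²·0.69 + 23.2²·0.71] + 545.648 = 541.523 + 545.648 = 1087.17.
Reliability = 1087.17 / 1288.98 = 0.8434.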